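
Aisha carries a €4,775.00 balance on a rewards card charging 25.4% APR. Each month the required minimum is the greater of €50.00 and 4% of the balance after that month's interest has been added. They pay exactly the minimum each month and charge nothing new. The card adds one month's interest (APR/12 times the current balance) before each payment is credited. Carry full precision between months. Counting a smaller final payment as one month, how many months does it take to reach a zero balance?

104 months

Monthly rate r = 25.4%/12 = 2.11667% = 0.0211667.
While 4% of the post-interest balance exceeds €50.00, each month B ← (B·(1+r))·(1 − 0.04), i.e. B shrinks by the factor (1+r)·0.96 = 0.98032.
This holds for months 1–69. Entering month 70 the balance is €1,211.59; 4% of the post-interest balance is now below €50.00, so the flat €50.00 minimum applies from here.
From month 70 a fixed €50.00 at rate r clears €1,211.59 in 35 more payments. Total: 69 + 35 = 104 months.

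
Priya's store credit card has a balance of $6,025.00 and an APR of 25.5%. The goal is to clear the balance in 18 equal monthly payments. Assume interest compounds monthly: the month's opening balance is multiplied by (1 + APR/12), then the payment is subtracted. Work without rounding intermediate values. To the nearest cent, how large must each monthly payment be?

$406.31

Monthly rate r = 25.5%/12 = 2.125% = 0.02125.
Level-payment amortization: P = B₀·r / (1 − (1+r)^(−n)) = 6025.00·0.02125 / (1 − 1.02125^(−18)).
Denominator 1 − (1+r)^(−18) = 0.315106967.
P = 128.031 / 0.315106967 ≈ 406.31.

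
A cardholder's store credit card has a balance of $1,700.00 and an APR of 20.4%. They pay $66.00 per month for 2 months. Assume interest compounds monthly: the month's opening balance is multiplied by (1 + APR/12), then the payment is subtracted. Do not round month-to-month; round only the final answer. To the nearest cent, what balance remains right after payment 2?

$1,625.17

Monthly rate r = 20.4%/12 = 1.7% = 0.017.
Each month: B ← B·(1+r) − $66.00.
Month 1: interest $28.90; balance after payment $1,662.90.
Month 2: interest $28.27; balance after payment $1,625.17.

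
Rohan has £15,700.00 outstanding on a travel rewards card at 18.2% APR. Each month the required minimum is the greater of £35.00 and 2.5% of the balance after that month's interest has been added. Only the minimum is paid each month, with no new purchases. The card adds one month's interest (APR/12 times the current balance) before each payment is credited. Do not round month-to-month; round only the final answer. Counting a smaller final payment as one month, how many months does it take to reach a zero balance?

Monthly rate r = 18.2%/12 = 1.51667% = 0.0151667.
While 2.5% of the post-interest balance exceeds £35.00, each month B ← (B·(1+r))·(1 − 0.025), i.e. B shrinks by the factor (1+r)·0.975 = 0.98979.
This holds for months 1–237. Entering month 238 the balance is £1,378.30; 2.5% of the post-interest balance is now below £35.00, so the flat £35.00 minimum applies from here.
From month 238 a fixed £35.00 at rate r clears £1,378.30 in 61 more payments. Total: 237 + 61 = 298 months.

298 months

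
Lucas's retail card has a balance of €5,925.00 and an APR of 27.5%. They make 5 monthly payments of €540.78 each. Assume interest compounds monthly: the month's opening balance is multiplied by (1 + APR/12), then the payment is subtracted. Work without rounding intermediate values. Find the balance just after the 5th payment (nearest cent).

Monthly rate r = 27.5%/12 = 2.29167% = 0.0229167.
Each month: B ← B·(1+r) − €540.78.
Month 1: interest €135.78; balance after payment €5,520.00.
Month 2: interest €126.50; balance after payment €5,105.72.
Month 3: interest €117.01; balance after payment €4,681.95.
Month 4: interest €107.29; balance after payment €4,248.46.
Month 5: interest €97.36; balance after payment €3,805.04.

€3,805.04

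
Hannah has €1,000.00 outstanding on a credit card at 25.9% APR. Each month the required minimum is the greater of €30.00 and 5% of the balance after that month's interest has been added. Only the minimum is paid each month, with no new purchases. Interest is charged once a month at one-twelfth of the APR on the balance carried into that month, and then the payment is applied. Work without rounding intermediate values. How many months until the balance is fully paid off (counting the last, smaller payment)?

Monthly rate r = 25.9%/12 = 2.15833% = 0.0215833.
While 5% of the post-interest balance exceeds €30.00, each month B ← (B·(1+r))·(1 − 0.05), i.e. B shrinks by the factor (1+r)·0.95 = 0.9705.
This holds for months 1–18. Entering month 19 the balance is €583.38; 5% of the post-interest balance is now below €30.00, so the flat €30.00 minimum applies from here.
From month 19 a fixed €30.00 at rate r clears €583.38 in 26 more payments. Total: 18 + 26 = 44 months.

44 months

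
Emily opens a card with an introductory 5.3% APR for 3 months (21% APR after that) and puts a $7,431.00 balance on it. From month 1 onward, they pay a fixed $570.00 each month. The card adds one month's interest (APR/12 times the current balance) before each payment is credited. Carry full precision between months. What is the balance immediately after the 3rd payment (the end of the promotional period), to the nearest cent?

$5,812.33

Promo months 1–3 at r₀ = 5.3%/12 = 0.00441667; months 4+ at r₁ = 21%/12 = 0.0175.
After month 3: iterate B ← B·(1+r₀) − $570.00 for 3 months → $5,812.33.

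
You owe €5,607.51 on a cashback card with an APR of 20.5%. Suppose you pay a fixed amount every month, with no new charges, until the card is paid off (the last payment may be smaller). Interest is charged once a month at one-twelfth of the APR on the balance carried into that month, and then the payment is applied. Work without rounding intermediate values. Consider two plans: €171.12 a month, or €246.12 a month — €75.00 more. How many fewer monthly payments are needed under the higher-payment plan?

19 fewer payments

Monthly rate r = 20.5%/12 = 1.70833% = 0.0170833.
At €171.12/mo: n = ⌈−ln(1 − rB₀/P)/ln(1+r)⌉ = 49 payments (last €75.90); total interest = total paid − €5,607.51 = €2,682.15.
At €246.12/mo: 30 payments (last €26.16); total interest €1,556.13.
Payments saved = 49 − 30 = 19.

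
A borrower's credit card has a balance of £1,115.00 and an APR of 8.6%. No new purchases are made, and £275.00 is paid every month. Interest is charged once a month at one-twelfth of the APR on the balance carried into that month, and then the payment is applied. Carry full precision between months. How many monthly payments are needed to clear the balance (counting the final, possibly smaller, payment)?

5 months

Monthly rate r = 8.6%/12 = 0.716667% = 0.00716667.
Recurrence: B ← B·(1+r) − £275.00.
Month 1: interest £7.99; balance after payment £847.99.
Month 2: interest £6.08; balance after payment £579.07.
Month 3: interest £4.15; balance after payment £308.22.
Month 4: interest £2.21; balance after payment £35.43.
Month 5: interest £0.25; balance after payment £0.00.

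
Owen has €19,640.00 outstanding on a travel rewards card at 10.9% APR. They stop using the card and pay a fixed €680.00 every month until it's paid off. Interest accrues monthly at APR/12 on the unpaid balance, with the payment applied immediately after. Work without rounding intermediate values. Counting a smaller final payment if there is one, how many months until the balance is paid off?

34 payments

Monthly rate r = 10.9%/12 = 0.908333% = 0.00908333.
Recurrence: B ← B·(1+r) − €680.00.
Month 1: interest €178.40; balance after payment €19,138.40.
Month 2: interest €173.84; balance after payment €18,632.24.
Closed form: n = −ln(1 − rB₀/P)/ln(1+r) = −ln(0.73765)/ln(1.00908) ≈ 33.651, so the balance reaches zero during payment 34.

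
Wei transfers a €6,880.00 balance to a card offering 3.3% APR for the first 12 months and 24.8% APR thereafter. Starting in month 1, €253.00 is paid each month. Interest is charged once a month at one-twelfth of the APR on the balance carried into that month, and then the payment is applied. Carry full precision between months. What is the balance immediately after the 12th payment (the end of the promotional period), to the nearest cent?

Promo months 1–12 at r₀ = 3.3%/12 = 0.00275; months 13+ at r₁ = 24.8%/12 = 0.0206667.
After month 12: iterate B ← B·(1+r₀) − €253.00 for 12 months → €4,028.16.

€4,028.16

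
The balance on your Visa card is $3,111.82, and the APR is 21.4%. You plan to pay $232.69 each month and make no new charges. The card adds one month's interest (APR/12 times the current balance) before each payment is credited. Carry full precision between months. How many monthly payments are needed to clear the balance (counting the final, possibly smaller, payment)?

Monthly rate r = 21.4%/12 = 1.78333% = 0.0178333.
Recurrence: B ← B·(1+r) − $232.69.
Month 1: interest $55.49; balance after payment $2,934.62.
Month 2: interest $52.33; balance after payment $2,754.27.
Closed form: n = −ln(1 − rB₀/P)/ln(1+r) = −ln(0.76151)/ln(1.01783) ≈ 15.413, so the balance reaches zero during payment 16.

16 payments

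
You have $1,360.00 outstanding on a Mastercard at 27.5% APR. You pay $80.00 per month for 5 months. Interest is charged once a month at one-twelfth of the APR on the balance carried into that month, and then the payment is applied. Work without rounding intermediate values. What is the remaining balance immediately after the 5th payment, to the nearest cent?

Monthly rate r = 27.5%/12 = 2.29167% = 0.0229167.
Each month: B ← B·(1+r) − $80.00.
Month 1: interest $31.17; balance after payment $1,311.17.
Month 2: interest $30.05; balance after payment $1,261.21.
Month 3: interest $28.90; balance after payment $1,210.12.
Month 4: interest $27.73; balance after payment $1,157.85.
Month 5: interest $26.53; balance after payment $1,104.38.

$1,104.38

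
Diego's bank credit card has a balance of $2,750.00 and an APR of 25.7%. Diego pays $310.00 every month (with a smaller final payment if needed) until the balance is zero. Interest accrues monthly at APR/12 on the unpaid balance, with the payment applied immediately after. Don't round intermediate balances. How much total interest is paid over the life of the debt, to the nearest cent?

$332.60

Monthly rate r = 25.7%/12 = 2.14167% = 0.0214167.
Payoff takes n = ⌈−ln(1 − rB₀/P)/ln(1+r)⌉ = ⌈9.943⌉ = 10 payments; the last is $292.60.
Total paid = 9·$310.00 + $292.60 = $3,082.60.
Total interest = total paid − principal = $3,082.60 − $2,750.00 = $332.60.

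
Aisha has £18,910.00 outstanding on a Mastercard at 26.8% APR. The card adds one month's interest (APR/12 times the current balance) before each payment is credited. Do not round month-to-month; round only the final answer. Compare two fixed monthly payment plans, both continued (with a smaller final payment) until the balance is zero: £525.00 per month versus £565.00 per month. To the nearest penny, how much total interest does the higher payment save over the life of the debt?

£3,581.55

Monthly rate r = 26.8%/12 = 2.23333% = 0.0223333.
At £525.00/mo: n = ⌈−ln(1 − rB₀/P)/ln(1+r)⌉ = 74 payments (last £462.18); total interest = total paid − £18,910.00 = £19,877.18.
At £565.00/mo: 63 payments (last £175.63); total interest £16,295.63.
Interest saved = £19,877.18 − £16,295.63 = £3,581.55.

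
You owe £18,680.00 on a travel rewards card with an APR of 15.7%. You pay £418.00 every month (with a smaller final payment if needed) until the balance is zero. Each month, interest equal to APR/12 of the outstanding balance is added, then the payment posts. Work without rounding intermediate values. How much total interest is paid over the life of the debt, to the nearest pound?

Monthly rate r = 15.7%/12 = 1.30833% = 0.0130833.
Payoff takes n = ⌈−ln(1 − rB₀/P)/ln(1+r)⌉ = ⌈67.601⌉ = 68 payments; the last is £251.80.
Total paid = 67·£418.00 + £251.80 = £28,257.80.
Total interest = total paid − principal = £28,257.80 − £18,680.00 = £9,577.80.

£9,578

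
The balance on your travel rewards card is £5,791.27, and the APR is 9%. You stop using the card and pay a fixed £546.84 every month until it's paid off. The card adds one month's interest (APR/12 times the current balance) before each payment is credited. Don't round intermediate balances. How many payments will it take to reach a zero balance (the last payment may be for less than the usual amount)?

Monthly rate r = 9%/12 = 0.75% = 0.0075.
Recurrence: B ← B·(1+r) − £546.84.
Month 1: interest £43.43; balance after payment £5,287.86.
Month 2: interest £39.66; balance after payment £4,780.68.
Closed form: n = −ln(1 − rB₀/P)/ln(1+r) = −ln(0.92057)/ln(1.0075) ≈ 11.076, so the balance reaches zero during payment 12.

12 months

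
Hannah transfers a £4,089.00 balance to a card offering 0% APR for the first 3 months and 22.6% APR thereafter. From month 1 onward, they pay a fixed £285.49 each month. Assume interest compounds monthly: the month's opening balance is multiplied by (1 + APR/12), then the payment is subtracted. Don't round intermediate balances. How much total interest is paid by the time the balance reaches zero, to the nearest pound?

£438

Promo months 1–3 at r₀ = 0%/12 = 0; months 4+ at r₁ = 22.6%/12 = 0.0188333.
After month 3 (no interest yet): B = £4,089.00 − 3·£285.49 = £3,232.53.
Then at r₁ with £285.49/mo: n₂ = −ln(1 − r₁·B/P)/ln(1+r₁) ≈ 12.85 → 13 more payments.
Total paid = 15·£285.49 + £244.23 = £4,526.58; interest = £4,526.58 − £4,089.00 = £437.58.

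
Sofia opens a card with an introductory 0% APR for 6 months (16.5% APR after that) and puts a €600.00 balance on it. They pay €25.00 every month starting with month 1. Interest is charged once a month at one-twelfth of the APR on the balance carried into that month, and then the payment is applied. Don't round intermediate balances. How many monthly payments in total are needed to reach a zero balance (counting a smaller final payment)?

Promo months 1–6 at r₀ = 0%/12 = 0; months 7+ at r₁ = 16.5%/12 = 0.01375.
After month 6 (no interest yet): B = €600.00 − 6·€25.00 = €450.00.
Then at r₁ with €25.00/mo: n₂ = −ln(1 − r₁·B/P)/ln(1+r₁) ≈ 20.82 → 21 more payments.

27 months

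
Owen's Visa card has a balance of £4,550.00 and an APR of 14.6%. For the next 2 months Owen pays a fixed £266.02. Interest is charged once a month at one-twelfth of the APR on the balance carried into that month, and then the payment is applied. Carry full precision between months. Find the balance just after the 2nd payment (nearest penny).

£4,126.11

Monthly rate r = 14.6%/12 = 1.21667% = 0.0121667.
Each month: B ← B·(1+r) − £266.02.
Month 1: interest £55.36; balance after payment £4,339.34.
Month 2: interest £52.80; balance after payment £4,126.11.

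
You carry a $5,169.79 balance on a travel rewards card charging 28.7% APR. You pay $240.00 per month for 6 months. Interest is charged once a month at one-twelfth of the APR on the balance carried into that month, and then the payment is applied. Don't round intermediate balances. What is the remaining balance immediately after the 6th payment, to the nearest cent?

Monthly rate r = 28.7%/12 = 2.39167% = 0.0239167.
Each month: B ← B·(1+r) − $240.00.
Month 1: interest $123.64; balance after payment $5,053.43.
Month 2: interest $120.86; balance after payment $4,934.30.
Month 3: interest $118.01; balance after payment $4,812.31.
Month 4: interest $115.09; balance after payment $4,687.40.
Month 5: interest $112.11; balance after payment $4,559.51.
Month 6: interest $109.05; balance after payment $4,428.56.

$4,428.56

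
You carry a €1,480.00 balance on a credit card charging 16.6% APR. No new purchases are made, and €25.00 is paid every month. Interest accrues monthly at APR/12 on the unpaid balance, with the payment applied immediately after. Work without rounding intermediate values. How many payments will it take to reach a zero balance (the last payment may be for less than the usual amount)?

Monthly rate r = 16.6%/12 = 1.38333% = 0.0138333.
Recurrence: B ← B·(1+r) − €25.00.
Month 1: interest €20.47; balance after payment €1,475.47.
Month 2: interest €20.41; balance after payment €1,470.88.
Closed form: n = −ln(1 − rB₀/P)/ln(1+r) = −ln(0.18107)/ln(1.01383) ≈ 124.387, so the balance reaches zero during payment 125.

125 payments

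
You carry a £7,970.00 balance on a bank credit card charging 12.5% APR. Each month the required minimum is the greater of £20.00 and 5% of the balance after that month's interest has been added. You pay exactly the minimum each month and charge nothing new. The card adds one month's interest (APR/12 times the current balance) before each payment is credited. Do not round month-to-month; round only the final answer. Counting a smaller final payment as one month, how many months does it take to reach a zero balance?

Monthly rate r = 12.5%/12 = 1.04167% = 0.0104167.
While 5% of the post-interest balance exceeds £20.00, each month B ← (B·(1+r))·(1 − 0.05), i.e. B shrinks by the factor (1+r)·0.95 = 0.9599.
This holds for months 1–74. Entering month 75 the balance is £385.52; 5% of the post-interest balance is now below £20.00, so the flat £20.00 minimum applies from here.
From month 75 a fixed £20.00 at rate r clears £385.52 in 22 more payments. Total: 74 + 22 = 96 months.

96 months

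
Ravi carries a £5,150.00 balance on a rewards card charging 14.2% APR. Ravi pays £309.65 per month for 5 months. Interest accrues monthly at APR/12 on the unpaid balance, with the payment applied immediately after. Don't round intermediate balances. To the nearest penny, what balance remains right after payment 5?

£3,876.68

Monthly rate r = 14.2%/12 = 1.18333% = 0.0118333.
Each month: B ← B·(1+r) − £309.65.
Month 1: interest £60.94; balance after payment £4,901.29.
Month 2: interest £58.00; balance after payment £4,649.64.
Month 3: interest £55.02; balance after payment £4,395.01.
Month 4: interest £52.01; balance after payment £4,137.37.
Month 5: interest £48.96; balance after payment £3,876.68.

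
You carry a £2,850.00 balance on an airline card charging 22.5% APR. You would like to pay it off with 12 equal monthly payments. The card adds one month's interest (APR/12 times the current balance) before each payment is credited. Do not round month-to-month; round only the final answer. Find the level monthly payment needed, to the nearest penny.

£267.43

Monthly rate r = 22.5%/12 = 1.875% = 0.01875.
Level-payment amortization: P = B₀·r / (1 − (1+r)^(−n)) = 2850.00·0.01875 / (1 − 1.01875^(−12)).
Denominator 1 − (1+r)^(−12) = 0.19981844.
P = 53.4375 / 0.19981844 ≈ 267.43.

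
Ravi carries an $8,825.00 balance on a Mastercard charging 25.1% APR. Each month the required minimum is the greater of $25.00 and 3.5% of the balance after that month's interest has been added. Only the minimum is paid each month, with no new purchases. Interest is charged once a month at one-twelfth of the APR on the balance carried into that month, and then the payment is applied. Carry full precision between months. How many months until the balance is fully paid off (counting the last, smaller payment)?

213 months

Monthly rate r = 25.1%/12 = 2.09167% = 0.0209167.
While 3.5% of the post-interest balance exceeds $25.00, each month B ← (B·(1+r))·(1 − 0.035), i.e. B shrinks by the factor (1+r)·0.965 = 0.98518.
This holds for months 1–170. Entering month 171 the balance is $697.76; 3.5% of the post-interest balance is now below $25.00, so the flat $25.00 minimum applies from here.
From month 171 a fixed $25.00 at rate r clears $697.76 in 43 more payments. Total: 170 + 43 = 213 months.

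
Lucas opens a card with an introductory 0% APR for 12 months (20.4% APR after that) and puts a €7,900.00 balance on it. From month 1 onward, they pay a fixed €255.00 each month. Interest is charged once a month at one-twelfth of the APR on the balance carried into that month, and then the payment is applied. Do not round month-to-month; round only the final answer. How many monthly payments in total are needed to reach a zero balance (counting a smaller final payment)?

Promo months 1–12 at r₀ = 0%/12 = 0; months 13+ at r₁ = 20.4%/12 = 0.017.
After month 12 (no interest yet): B = €7,900.00 − 12·€255.00 = €4,840.00.
Then at r₁ with €255.00/mo: n₂ = −ln(1 − r₁·B/P)/ln(1+r₁) ≈ 23.11 → 24 more payments.

36 payments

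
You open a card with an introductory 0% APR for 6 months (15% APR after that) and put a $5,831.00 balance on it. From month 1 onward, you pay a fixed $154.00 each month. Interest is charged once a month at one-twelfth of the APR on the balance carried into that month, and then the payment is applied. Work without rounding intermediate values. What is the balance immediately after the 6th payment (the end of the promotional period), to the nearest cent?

$4,907.00

Promo months 1–6 at r₀ = 0%/12 = 0; months 7+ at r₁ = 15%/12 = 0.0125.
After month 6 (no interest yet): B = $5,831.00 − 6·$154.00 = $4,907.00.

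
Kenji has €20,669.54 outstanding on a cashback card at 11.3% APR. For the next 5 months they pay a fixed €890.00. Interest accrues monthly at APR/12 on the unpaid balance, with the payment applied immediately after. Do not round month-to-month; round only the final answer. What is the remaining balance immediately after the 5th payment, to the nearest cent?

Monthly rate r = 11.3%/12 = 0.941667% = 0.00941667.
Each month: B ← B·(1+r) − €890.00.
Month 1: interest €194.64; balance after payment €19,974.18.
Month 2: interest €188.09; balance after payment €19,272.27.
Month 3: interest €181.48; balance after payment €18,563.75.
Month 4: interest €174.81; balance after payment €17,848.56.
Month 5: interest €168.07; balance after payment €17,126.63.

€17,126.63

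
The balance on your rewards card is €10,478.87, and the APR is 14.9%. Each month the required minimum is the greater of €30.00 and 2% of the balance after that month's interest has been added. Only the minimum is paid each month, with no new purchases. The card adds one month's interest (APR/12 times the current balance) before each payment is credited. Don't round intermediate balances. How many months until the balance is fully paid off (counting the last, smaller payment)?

326 months

Monthly rate r = 14.9%/12 = 1.24167% = 0.0124167.
While 2% of the post-interest balance exceeds €30.00, each month B ← (B·(1+r))·(1 − 0.02), i.e. B shrinks by the factor (1+r)·0.98 = 0.99217.
This holds for months 1–249. Entering month 250 the balance is €1,479.35; 2% of the post-interest balance is now below €30.00, so the flat €30.00 minimum applies from here.
From month 250 a fixed €30.00 at rate r clears €1,479.35 in 77 more payments. Total: 249 + 77 = 326 months.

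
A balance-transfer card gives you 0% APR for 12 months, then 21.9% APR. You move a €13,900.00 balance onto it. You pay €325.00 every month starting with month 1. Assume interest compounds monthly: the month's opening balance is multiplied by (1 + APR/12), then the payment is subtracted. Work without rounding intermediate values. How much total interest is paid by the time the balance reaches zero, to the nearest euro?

€4,817

Promo months 1–12 at r₀ = 0%/12 = 0; months 13+ at r₁ = 21.9%/12 = 0.01825.
After month 12 (no interest yet): B = €13,900.00 − 12·€325.00 = €10,000.00.
Then at r₁ with €325.00/mo: n₂ = −ln(1 − r₁·B/P)/ln(1+r₁) ≈ 45.59 → 46 more payments.
Total paid = 57·€325.00 + €191.86 = €18,716.86; interest = €18,716.86 − €13,900.00 = €4,816.86.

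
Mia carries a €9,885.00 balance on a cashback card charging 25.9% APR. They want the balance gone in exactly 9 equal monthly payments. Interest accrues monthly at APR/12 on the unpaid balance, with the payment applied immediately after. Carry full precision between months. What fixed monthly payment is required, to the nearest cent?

Monthly rate r = 25.9%/12 = 2.15833% = 0.0215833.
Level-payment amortization: P = B₀·r / (1 − (1+r)^(−n)) = 9885.00·0.0215833 / (1 − 1.02158^(−9)).
Denominator 1 − (1+r)^(−9) = 0.17484448.
P = 213.351 / 0.17484448 ≈ 1220.23.

€1,220.23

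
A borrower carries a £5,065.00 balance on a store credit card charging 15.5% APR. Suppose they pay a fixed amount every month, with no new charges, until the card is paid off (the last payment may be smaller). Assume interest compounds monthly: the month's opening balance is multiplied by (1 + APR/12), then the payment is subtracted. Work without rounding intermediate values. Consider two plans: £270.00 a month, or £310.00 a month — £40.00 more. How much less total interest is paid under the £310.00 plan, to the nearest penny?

£111.79

Monthly rate r = 15.5%/12 = 1.29167% = 0.0129167.
At £270.00/mo: n = ⌈−ln(1 − rB₀/P)/ln(1+r)⌉ = 22 payments (last £167.95); total interest = total paid − £5,065.00 = £772.95.
At £310.00/mo: 19 payments (last £146.16); total interest £661.16.
Interest saved = £772.95 − £661.16 = £111.79.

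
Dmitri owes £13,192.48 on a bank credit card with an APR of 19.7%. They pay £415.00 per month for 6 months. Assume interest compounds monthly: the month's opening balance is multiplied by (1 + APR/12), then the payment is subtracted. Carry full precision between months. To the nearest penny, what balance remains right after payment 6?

£11,951.99

Monthly rate r = 19.7%/12 = 1.64167% = 0.0164167.
Each month: B ← B·(1+r) − £415.00.
Month 1: interest £216.58; balance after payment £12,994.06.
Month 2: interest £213.32; balance after payment £12,792.38.
Month 3: interest £210.01; balance after payment £12,587.38.
Month 4: interest £206.64; balance after payment £12,379.03.
Month 5: interest £203.22; balance after payment £12,167.25.
Month 6: interest £199.75; balance after payment £11,951.99.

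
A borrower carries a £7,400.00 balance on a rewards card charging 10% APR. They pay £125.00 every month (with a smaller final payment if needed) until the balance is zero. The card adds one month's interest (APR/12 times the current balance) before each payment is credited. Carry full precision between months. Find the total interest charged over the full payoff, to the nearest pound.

£2,841

Monthly rate r = 10%/12 = 0.833333% = 0.00833333.
Payoff takes n = ⌈−ln(1 − rB₀/P)/ln(1+r)⌉ = ⌈81.928⌉ = 82 payments; the last is £116.00.
Total paid = 81·£125.00 + £116.00 = £10,241.00.
Total interest = total paid − principal = £10,241.00 − £7,400.00 = £2,841.00.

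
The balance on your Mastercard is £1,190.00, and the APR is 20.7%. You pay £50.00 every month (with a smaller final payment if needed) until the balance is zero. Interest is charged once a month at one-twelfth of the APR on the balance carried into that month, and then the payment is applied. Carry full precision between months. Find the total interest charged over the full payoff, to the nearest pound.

£355

Monthly rate r = 20.7%/12 = 1.725% = 0.01725.
Payoff takes n = ⌈−ln(1 − rB₀/P)/ln(1+r)⌉ = ⌈30.905⌉ = 31 payments; the last is £45.29.
Total paid = 30·£50.00 + £45.29 = £1,545.29.
Total interest = total paid − principal = £1,545.29 − £1,190.00 = £355.29.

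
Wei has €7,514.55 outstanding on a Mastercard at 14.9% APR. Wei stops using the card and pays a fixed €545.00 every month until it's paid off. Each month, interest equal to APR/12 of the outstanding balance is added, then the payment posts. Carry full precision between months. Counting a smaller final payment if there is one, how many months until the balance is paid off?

Monthly rate r = 14.9%/12 = 1.24167% = 0.0124167.
Recurrence: B ← B·(1+r) − €545.00.
Month 1: interest €93.31; balance after payment €7,062.86.
Month 2: interest €87.70; balance after payment €6,605.55.
Closed form: n = −ln(1 − rB₀/P)/ln(1+r) = −ln(0.8288)/ln(1.01242) ≈ 15.217, so the balance reaches zero during payment 16.

16 months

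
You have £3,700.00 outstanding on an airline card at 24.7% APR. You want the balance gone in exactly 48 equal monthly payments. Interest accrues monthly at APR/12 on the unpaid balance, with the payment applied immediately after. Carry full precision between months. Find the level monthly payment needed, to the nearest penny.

£122.06

Monthly rate r = 24.7%/12 = 2.05833% = 0.0205833.
Level-payment amortization: P = B₀·r / (1 − (1+r)^(−n)) = 3700.00·0.0205833 / (1 − 1.02058^(−48)).
Denominator 1 − (1+r)^(−48) = 0.623925961.
P = 76.1583 / 0.623925961 ≈ 122.06.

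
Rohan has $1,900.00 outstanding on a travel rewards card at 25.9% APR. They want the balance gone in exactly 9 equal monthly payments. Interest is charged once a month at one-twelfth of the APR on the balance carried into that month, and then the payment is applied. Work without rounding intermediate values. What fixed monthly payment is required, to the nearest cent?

Monthly rate r = 25.9%/12 = 2.15833% = 0.0215833.
Level-payment amortization: P = B₀·r / (1 − (1+r)^(−n)) = 1900.00·0.0215833 / (1 − 1.02158^(−9)).
Denominator 1 − (1+r)^(−9) = 0.17484448.
P = 41.0083 / 0.17484448 ≈ 234.54.

$234.54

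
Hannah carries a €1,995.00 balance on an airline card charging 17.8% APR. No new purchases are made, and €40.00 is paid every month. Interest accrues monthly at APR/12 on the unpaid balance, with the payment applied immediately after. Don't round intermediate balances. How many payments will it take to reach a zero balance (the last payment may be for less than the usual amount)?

Monthly rate r = 17.8%/12 = 1.48333% = 0.0148333.
Recurrence: B ← B·(1+r) − €40.00.
Month 1: interest €29.59; balance after payment €1,984.59.
Month 2: interest €29.44; balance after payment €1,974.03.
Closed form: n = −ln(1 − rB₀/P)/ln(1+r) = −ln(0.26019)/ln(1.01483) ≈ 91.437, so the balance reaches zero during payment 92.

92 payments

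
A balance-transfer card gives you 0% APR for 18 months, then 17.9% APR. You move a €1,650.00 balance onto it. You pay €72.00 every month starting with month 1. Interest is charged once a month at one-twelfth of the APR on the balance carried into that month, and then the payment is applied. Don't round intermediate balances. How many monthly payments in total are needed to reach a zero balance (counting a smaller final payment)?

24 months

Promo months 1–18 at r₀ = 0%/12 = 0; months 19+ at r₁ = 17.9%/12 = 0.0149167.
After month 18 (no interest yet): B = €1,650.00 − 18·€72.00 = €354.00.
Then at r₁ with €72.00/mo: n₂ = −ln(1 − r₁·B/P)/ln(1+r₁) ≈ 5.14 → 6 more payments.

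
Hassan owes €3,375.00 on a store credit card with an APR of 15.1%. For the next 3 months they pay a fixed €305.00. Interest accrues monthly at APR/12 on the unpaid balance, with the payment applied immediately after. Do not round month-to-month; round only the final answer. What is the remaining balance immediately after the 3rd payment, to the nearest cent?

€2,577.45

Monthly rate r = 15.1%/12 = 1.25833% = 0.0125833.
Each month: B ← B·(1+r) − €305.00.
Month 1: interest €42.47; balance after payment €3,112.47.
Month 2: interest €39.17; balance after payment €2,846.63.
Month 3: interest €35.82; balance after payment €2,577.45.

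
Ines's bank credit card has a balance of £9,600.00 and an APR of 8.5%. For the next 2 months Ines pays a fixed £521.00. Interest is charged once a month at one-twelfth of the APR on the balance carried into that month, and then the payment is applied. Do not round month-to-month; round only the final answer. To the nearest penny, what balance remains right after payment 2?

Monthly rate r = 8.5%/12 = 0.708333% = 0.00708333.
Each month: B ← B·(1+r) − £521.00.
Month 1: interest £68.00; balance after payment £9,147.00.
Month 2: interest £64.79; balance after payment £8,690.79.

£8,690.79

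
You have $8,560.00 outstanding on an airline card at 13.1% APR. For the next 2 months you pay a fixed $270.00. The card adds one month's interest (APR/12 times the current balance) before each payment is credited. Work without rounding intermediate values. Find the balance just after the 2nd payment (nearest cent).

$8,204.97

Monthly rate r = 13.1%/12 = 1.09167% = 0.0109167.
Each month: B ← B·(1+r) − $270.00.
Month 1: interest $93.45; balance after payment $8,383.45.
Month 2: interest $91.52; balance after payment $8,204.97.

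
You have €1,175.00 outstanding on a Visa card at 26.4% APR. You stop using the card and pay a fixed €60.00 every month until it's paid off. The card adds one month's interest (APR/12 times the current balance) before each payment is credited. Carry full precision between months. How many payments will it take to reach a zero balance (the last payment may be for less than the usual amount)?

Monthly rate r = 26.4%/12 = 2.2% = 0.022.
Recurrence: B ← B·(1+r) − €60.00.
Month 1: interest €25.85; balance after payment €1,140.85.
Month 2: interest €25.10; balance after payment €1,105.95.
Closed form: n = −ln(1 − rB₀/P)/ln(1+r) = −ln(0.56917)/ln(1.022) ≈ 25.898, so the balance reaches zero during payment 26.

26 payments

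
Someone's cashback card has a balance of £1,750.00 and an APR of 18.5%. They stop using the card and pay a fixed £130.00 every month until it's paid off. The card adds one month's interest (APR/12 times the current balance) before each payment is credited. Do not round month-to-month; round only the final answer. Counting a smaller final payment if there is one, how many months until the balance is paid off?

Monthly rate r = 18.5%/12 = 1.54167% = 0.0154167.
Recurrence: B ← B·(1+r) − £130.00.
Month 1: interest £26.98; balance after payment £1,646.98.
Month 2: interest £25.39; balance after payment £1,542.37.
Closed form: n = −ln(1 − rB₀/P)/ln(1+r) = −ln(0.79247)/ln(1.01542) ≈ 15.204, so the balance reaches zero during payment 16.

16 payments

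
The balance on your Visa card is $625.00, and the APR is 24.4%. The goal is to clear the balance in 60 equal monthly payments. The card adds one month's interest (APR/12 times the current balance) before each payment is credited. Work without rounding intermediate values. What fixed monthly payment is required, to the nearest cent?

$18.13

Monthly rate r = 24.4%/12 = 2.03333% = 0.0203333.
Level-payment amortization: P = B₀·r / (1 − (1+r)^(−n)) = 625.00·0.0203333 / (1 − 1.02033^(−60)).
Denominator 1 − (1+r)^(−60) = 0.701134691.
P = 12.7083 / 0.701134691 ≈ 18.13.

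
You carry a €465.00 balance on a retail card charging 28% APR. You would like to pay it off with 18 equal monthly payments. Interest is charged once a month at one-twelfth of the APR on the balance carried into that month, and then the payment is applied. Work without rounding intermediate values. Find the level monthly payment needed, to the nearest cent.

Monthly rate r = 28%/12 = 2.33333% = 0.0233333.
Level-payment amortization: P = B₀·r / (1 − (1+r)^(−n)) = 465.00·0.0233333 / (1 − 1.02333^(−18)).
Denominator 1 − (1+r)^(−18) = 0.339775211.
P = 10.85 / 0.339775211 ≈ 31.93.

€31.93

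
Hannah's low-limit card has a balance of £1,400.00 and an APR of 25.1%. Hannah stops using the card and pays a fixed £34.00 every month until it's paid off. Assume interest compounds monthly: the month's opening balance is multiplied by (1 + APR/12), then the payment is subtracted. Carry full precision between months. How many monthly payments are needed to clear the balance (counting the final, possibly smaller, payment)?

96 payments

Monthly rate r = 25.1%/12 = 2.09167% = 0.0209167.
Recurrence: B ← B·(1+r) − £34.00.
Month 1: interest £29.28; balance after payment £1,395.28.
Month 2: interest £29.18; balance after payment £1,390.47.
Closed form: n = −ln(1 − rB₀/P)/ln(1+r) = −ln(0.13873)/ln(1.02092) ≈ 95.419, so the balance reaches zero during payment 96.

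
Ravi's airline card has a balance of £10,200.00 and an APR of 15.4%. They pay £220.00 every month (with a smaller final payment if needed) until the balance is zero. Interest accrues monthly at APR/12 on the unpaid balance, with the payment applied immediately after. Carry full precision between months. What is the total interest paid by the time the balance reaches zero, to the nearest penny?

Monthly rate r = 15.4%/12 = 1.28333% = 0.0128333.
Payoff takes n = ⌈−ln(1 − rB₀/P)/ln(1+r)⌉ = ⌈70.882⌉ = 71 payments; the last is £194.24.
Total paid = 70·£220.00 + £194.24 = £15,594.24.
Total interest = total paid − principal = £15,594.24 − £10,200.00 = £5,394.24.

£5,394.24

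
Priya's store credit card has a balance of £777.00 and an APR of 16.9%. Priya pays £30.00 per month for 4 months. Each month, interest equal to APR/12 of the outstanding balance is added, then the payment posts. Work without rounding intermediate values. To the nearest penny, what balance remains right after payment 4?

Monthly rate r = 16.9%/12 = 1.40833% = 0.0140833.
Each month: B ← B·(1+r) − £30.00.
Month 1: interest £10.94; balance after payment £757.94.
Month 2: interest £10.67; balance after payment £738.62.
Month 3: interest £10.40; balance after payment £719.02.
Month 4: interest £10.13; balance after payment £699.15.

£699.15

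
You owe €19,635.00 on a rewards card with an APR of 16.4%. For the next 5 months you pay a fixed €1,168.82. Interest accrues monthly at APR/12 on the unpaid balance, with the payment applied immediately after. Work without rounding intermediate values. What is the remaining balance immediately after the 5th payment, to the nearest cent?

€15,007.87

Monthly rate r = 16.4%/12 = 1.36667% = 0.0136667.
Each month: B ← B·(1+r) − €1,168.82.
Month 1: interest €268.34; balance after payment €18,734.53.
Month 2: interest €256.04; balance after payment €17,821.74.
Month 3: interest €243.56; balance after payment €16,896.49.
Month 4: interest €230.92; balance after payment €15,958.59.
Month 5: interest €218.10; balance after payment €15,007.87.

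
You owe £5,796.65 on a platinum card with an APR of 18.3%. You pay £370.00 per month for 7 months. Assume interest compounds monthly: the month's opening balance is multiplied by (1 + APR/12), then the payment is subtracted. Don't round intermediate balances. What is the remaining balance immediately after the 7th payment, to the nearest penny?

£3,732.93

Monthly rate r = 18.3%/12 = 1.525% = 0.01525.
Each month: B ← B·(1+r) − £370.00.
Month 1: interest £88.40; balance after payment £5,515.05.
Month 2: interest £84.10; balance after payment £5,229.15.
Month 3: interest £79.74; balance after payment £4,938.90.
Month 4: interest £75.32; balance after payment £4,644.22.
Month 5: interest £70.82; balance after payment £4,345.04.
Month 6: interest £66.26; balance after payment £4,041.30.
Month 7: interest £61.63; balance after payment £3,732.93.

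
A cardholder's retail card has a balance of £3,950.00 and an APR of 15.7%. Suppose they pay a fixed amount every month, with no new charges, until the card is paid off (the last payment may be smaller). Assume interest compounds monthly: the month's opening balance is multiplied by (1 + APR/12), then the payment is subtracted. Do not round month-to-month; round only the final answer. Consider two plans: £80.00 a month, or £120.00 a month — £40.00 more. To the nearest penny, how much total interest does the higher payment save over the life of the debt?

£1,190.87

Monthly rate r = 15.7%/12 = 1.30833% = 0.0130833.
At £80.00/mo: n = ⌈−ln(1 − rB₀/P)/ln(1+r)⌉ = 80 payments (last £71.13); total interest = total paid − £3,950.00 = £2,441.13.
At £120.00/mo: 44 payments (last £40.26); total interest £1,250.26.
Interest saved = £2,441.13 − £1,250.26 = £1,190.87.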